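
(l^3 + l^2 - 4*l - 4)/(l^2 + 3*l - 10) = (l^2 + 3*l + 2)/(l + 5)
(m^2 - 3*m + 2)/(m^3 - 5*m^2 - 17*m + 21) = (m - 2)/(m^2 - 4*m - 21)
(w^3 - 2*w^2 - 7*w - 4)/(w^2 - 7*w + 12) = (w^2 + 2*w + 1)/(w - 3)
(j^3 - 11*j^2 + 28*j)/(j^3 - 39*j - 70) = j*(j - 4)/(j^2 + 7*j + 10)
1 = 1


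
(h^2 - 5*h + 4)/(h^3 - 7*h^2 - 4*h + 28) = (h^2 - 5*h + 4)/(h^3 - 7*h^2 - 4*h + 28)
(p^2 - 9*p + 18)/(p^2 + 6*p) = (p^2 - 9*p + 18)/(p*(p + 6))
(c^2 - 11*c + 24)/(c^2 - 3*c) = (c - 8)/c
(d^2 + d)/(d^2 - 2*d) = (d + 1)/(d - 2)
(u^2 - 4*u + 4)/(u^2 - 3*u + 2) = (u - 2)/(u - 1)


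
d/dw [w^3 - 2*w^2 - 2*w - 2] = 3*w^2 - 4*w - 2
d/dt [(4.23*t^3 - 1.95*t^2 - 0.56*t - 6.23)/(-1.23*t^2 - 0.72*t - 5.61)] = (-5.2029*t^4 - 6.0912*t^3 - 70.4757*t^2 + 6.5532*t - 1.344)/(1.5129*t^4 + 1.7712*t^3 + 14.319*t^2 + 8.0784*t + 31.4721)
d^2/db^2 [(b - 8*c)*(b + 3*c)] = 2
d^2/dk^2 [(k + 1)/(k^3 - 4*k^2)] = 2*(3*k^3 - 6*k^2 - 16*k + 48)/(k^4*(k^3 - 12*k^2 + 48*k - 64))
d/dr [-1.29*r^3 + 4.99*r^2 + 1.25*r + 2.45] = -3.87*r^2 + 9.98*r + 1.25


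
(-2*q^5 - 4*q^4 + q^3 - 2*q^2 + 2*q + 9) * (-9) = 18*q^5 + 36*q^4 - 9*q^3 + 18*q^2 - 18*q - 81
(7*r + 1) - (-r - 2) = 8*r + 3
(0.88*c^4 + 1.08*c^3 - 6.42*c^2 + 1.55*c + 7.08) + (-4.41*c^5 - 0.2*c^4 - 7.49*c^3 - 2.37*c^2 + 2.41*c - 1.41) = -4.41*c^5 + 0.68*c^4 - 6.41*c^3 - 8.79*c^2 + 3.96*c + 5.67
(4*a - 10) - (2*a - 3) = 2*a - 7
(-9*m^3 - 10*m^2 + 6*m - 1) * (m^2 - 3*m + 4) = -9*m^5 + 17*m^4 - 59*m^2 + 27*m - 4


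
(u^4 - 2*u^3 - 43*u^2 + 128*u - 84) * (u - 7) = u^5 - 9*u^4 - 29*u^3 + 429*u^2 - 980*u + 588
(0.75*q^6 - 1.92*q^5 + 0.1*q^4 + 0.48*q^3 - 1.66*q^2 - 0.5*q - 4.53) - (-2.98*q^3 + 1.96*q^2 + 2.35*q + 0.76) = 0.75*q^6 - 1.92*q^5 + 0.1*q^4 + 3.46*q^3 - 3.62*q^2 - 2.85*q - 5.29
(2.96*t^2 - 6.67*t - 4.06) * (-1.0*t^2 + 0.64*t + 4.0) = -2.96*t^4 + 8.5644*t^3 + 11.6312*t^2 - 29.2784*t - 16.24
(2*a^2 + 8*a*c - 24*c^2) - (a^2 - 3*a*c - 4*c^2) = a^2 + 11*a*c - 20*c^2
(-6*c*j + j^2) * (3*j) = -18*c*j^2 + 3*j^3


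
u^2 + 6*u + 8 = (u + 2)*(u + 4)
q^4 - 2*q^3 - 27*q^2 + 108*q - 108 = (q - 3)^2*(q - 2)*(q + 6)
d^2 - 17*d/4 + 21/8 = (d - 7/2)*(d - 3/4)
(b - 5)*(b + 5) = b^2 - 25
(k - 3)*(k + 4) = k^2 + k - 12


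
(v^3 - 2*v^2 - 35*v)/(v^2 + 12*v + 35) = v*(v - 7)/(v + 7)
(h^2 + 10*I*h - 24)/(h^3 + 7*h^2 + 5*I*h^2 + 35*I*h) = (h^2 + 10*I*h - 24)/(h*(h^2 + h*(7 + 5*I) + 35*I))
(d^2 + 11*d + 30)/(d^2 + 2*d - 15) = (d + 6)/(d - 3)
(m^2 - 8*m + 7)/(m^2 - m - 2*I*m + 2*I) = (m - 7)/(m - 2*I)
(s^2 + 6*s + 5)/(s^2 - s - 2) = (s + 5)/(s - 2)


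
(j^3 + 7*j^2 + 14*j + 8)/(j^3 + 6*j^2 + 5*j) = (j^2 + 6*j + 8)/(j*(j + 5))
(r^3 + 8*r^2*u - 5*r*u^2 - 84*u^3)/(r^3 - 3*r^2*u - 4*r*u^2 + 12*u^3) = (r^2 + 11*r*u + 28*u^2)/(r^2 - 4*u^2)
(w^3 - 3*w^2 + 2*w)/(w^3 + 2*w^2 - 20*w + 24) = w*(w - 1)/(w^2 + 4*w - 12)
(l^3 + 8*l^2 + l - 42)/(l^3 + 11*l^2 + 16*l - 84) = (l + 3)/(l + 6)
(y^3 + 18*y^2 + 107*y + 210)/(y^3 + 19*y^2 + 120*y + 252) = (y + 5)/(y + 6)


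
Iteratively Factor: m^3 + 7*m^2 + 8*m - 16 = (m - 1)*(m^2 + 8*m + 16) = (m - 1)*(m + 4)*(m + 4)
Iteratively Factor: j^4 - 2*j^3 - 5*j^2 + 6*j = (j - 1)*(j^3 - j^2 - 6*j) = j*(j - 1)*(j^2 - j - 6) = j*(j - 1)*(j + 2)*(j - 3)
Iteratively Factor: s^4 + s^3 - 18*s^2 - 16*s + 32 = (s + 4)*(s^3 - 3*s^2 - 6*s + 8) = (s + 2)*(s + 4)*(s^2 - 5*s + 4) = (s - 4)*(s + 2)*(s + 4)*(s - 1)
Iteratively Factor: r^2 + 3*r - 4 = (r + 4)*(r - 1)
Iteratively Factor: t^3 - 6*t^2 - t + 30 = (t - 5)*(t^2 - t - 6) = (t - 5)*(t - 3)*(t + 2)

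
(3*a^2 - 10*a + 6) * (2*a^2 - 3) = 6*a^4 - 20*a^3 + 3*a^2 + 30*a - 18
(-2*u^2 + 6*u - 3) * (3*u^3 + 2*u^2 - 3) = -6*u^5 + 14*u^4 + 3*u^3 - 18*u + 9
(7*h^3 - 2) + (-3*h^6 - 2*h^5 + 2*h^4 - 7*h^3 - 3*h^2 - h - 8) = -3*h^6 - 2*h^5 + 2*h^4 - 3*h^2 - h - 10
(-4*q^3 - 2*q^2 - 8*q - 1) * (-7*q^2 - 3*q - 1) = 28*q^5 + 26*q^4 + 66*q^3 + 33*q^2 + 11*q + 1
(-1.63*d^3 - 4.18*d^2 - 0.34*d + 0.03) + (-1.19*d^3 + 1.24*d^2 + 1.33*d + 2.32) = -2.82*d^3 - 2.94*d^2 + 0.99*d + 2.35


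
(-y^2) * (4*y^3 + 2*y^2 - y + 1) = -4*y^5 - 2*y^4 + y^3 - y^2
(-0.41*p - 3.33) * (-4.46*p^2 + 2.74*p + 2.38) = 1.8286*p^3 + 13.7284*p^2 - 10.1*p - 7.9254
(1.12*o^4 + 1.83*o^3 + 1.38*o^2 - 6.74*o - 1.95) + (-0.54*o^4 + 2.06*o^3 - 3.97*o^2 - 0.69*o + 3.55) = 0.58*o^4 + 3.89*o^3 - 2.59*o^2 - 7.43*o + 1.6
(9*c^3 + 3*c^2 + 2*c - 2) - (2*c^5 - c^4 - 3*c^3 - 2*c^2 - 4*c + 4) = -2*c^5 + c^4 + 12*c^3 + 5*c^2 + 6*c - 6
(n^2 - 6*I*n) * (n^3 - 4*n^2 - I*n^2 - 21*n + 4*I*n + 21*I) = n^5 - 4*n^4 - 7*I*n^4 - 27*n^3 + 28*I*n^3 + 24*n^2 + 147*I*n^2 + 126*n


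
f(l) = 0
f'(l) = 0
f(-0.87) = 0.00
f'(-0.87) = 0.00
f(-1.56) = 0.00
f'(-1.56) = 0.00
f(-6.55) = 0.00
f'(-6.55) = 0.00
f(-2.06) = 0.00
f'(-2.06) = 0.00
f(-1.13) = 0.00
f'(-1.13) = 0.00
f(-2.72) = 0.00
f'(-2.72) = 0.00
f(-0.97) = 0.00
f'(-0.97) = 0.00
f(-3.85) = 0.00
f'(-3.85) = 0.00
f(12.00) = 0.00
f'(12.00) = 0.00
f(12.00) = 0.00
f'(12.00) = 0.00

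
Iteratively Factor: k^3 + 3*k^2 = (k + 3)*(k^2) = k*(k + 3)*(k)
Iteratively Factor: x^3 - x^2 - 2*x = (x - 2)*(x^2 + x) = (x - 2)*(x + 1)*(x)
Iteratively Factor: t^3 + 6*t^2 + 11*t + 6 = (t + 3)*(t^2 + 3*t + 2) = (t + 1)*(t + 3)*(t + 2)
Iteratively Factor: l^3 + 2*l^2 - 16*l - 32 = (l + 2)*(l^2 - 16) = (l + 2)*(l + 4)*(l - 4)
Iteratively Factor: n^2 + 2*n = (n + 2)*(n)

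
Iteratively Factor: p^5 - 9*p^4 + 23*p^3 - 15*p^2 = (p - 1)*(p^4 - 8*p^3 + 15*p^2) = p*(p - 1)*(p^3 - 8*p^2 + 15*p) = p^2*(p - 1)*(p^2 - 8*p + 15) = p^2*(p - 5)*(p - 1)*(p - 3)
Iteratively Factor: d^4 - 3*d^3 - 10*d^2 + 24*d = (d - 2)*(d^3 - d^2 - 12*d) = (d - 4)*(d - 2)*(d^2 + 3*d) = d*(d - 4)*(d - 2)*(d + 3)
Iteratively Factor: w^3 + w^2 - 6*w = (w - 2)*(w^2 + 3*w) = w*(w - 2)*(w + 3)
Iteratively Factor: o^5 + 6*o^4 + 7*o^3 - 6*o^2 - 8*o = (o + 1)*(o^4 + 5*o^3 + 2*o^2 - 8*o) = (o - 1)*(o + 1)*(o^3 + 6*o^2 + 8*o) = (o - 1)*(o + 1)*(o + 2)*(o^2 + 4*o) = o*(o - 1)*(o + 1)*(o + 2)*(o + 4)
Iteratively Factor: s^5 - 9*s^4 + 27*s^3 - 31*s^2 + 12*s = (s - 4)*(s^4 - 5*s^3 + 7*s^2 - 3*s) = (s - 4)*(s - 3)*(s^3 - 2*s^2 + s) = s*(s - 4)*(s - 3)*(s^2 - 2*s + 1) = s*(s - 4)*(s - 3)*(s - 1)*(s - 1)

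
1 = 1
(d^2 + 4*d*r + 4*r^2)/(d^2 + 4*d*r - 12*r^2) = (d^2 + 4*d*r + 4*r^2)/(d^2 + 4*d*r - 12*r^2)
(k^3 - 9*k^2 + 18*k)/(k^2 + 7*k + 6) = k*(k^2 - 9*k + 18)/(k^2 + 7*k + 6)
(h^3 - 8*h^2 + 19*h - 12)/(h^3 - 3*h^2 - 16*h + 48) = (h - 1)/(h + 4)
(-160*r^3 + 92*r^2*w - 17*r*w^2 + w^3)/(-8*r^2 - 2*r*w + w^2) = (40*r^2 - 13*r*w + w^2)/(2*r + w)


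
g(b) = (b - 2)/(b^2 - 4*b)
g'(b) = (4 - 2*b)*(b - 2)/(b^2 - 4*b)^2 + 1/(b^2 - 4*b)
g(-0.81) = -0.72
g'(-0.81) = -0.78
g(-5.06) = -0.15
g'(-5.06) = -0.03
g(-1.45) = -0.44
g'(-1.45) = -0.25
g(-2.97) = -0.24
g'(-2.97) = -0.07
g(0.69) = 0.57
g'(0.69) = -1.10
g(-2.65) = -0.26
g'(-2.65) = -0.08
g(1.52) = 0.13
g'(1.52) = -0.30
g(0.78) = 0.49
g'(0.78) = -0.87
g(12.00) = 0.10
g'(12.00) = -0.01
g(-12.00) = -0.07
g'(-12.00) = -0.00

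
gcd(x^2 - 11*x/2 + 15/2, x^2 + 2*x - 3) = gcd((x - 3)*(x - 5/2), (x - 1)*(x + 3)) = 1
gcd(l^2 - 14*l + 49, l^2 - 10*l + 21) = l - 7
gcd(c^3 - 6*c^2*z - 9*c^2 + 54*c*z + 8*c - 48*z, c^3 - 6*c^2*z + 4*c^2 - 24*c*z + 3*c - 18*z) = -c + 6*z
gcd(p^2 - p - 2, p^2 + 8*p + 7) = p + 1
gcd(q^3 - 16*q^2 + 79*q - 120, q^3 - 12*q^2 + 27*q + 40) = q^2 - 13*q + 40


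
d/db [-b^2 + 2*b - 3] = 2 - 2*b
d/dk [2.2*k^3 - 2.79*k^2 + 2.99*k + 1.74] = 6.6*k^2 - 5.58*k + 2.99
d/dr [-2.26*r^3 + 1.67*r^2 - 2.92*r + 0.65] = -6.78*r^2 + 3.34*r - 2.92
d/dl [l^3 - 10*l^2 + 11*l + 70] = 3*l^2 - 20*l + 11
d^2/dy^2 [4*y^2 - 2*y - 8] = 8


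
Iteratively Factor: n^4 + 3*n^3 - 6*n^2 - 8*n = (n - 2)*(n^3 + 5*n^2 + 4*n) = n*(n - 2)*(n^2 + 5*n + 4) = n*(n - 2)*(n + 1)*(n + 4)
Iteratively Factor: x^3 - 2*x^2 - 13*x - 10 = (x + 1)*(x^2 - 3*x - 10) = (x - 5)*(x + 1)*(x + 2)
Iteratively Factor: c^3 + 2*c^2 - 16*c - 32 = (c - 4)*(c^2 + 6*c + 8) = (c - 4)*(c + 4)*(c + 2)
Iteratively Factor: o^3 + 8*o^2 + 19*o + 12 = (o + 1)*(o^2 + 7*o + 12) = (o + 1)*(o + 3)*(o + 4)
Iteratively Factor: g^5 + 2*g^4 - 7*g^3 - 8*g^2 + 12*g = (g)*(g^4 + 2*g^3 - 7*g^2 - 8*g + 12) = g*(g + 3)*(g^3 - g^2 - 4*g + 4) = g*(g + 2)*(g + 3)*(g^2 - 3*g + 2) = g*(g - 2)*(g + 2)*(g + 3)*(g - 1)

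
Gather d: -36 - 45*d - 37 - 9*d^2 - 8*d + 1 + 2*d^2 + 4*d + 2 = -7*d^2 - 49*d - 70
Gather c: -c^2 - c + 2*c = -c^2 + c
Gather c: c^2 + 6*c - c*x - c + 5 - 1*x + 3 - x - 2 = c^2 + c*(5 - x) - 2*x + 6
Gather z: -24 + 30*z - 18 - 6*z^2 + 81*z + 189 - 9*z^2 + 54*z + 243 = -15*z^2 + 165*z + 390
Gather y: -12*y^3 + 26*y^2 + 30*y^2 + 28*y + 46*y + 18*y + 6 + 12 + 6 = -12*y^3 + 56*y^2 + 92*y + 24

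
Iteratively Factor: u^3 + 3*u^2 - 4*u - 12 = (u + 3)*(u^2 - 4) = (u + 2)*(u + 3)*(u - 2)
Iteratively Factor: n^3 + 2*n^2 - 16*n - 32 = (n - 4)*(n^2 + 6*n + 8) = (n - 4)*(n + 2)*(n + 4)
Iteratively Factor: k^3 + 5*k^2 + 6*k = (k)*(k^2 + 5*k + 6) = k*(k + 2)*(k + 3)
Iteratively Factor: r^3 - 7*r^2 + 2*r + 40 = (r + 2)*(r^2 - 9*r + 20) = (r - 4)*(r + 2)*(r - 5)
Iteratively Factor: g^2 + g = (g + 1)*(g)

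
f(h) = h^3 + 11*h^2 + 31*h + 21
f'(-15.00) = 376.00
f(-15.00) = -1344.00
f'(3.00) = 124.00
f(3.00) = 240.00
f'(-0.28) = 25.08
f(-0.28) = 13.16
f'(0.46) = 41.75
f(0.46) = 37.68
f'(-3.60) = -9.32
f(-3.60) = 5.30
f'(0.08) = 32.78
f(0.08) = 23.55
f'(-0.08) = 29.26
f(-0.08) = 18.59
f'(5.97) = 269.26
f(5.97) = 810.90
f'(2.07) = 89.39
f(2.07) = 141.17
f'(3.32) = 137.11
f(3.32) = 281.76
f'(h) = 3*h^2 + 22*h + 31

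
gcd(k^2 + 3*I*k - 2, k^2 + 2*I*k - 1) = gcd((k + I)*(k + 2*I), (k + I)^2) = k + I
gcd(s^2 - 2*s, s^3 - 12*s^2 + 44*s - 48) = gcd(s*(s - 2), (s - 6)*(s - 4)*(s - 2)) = s - 2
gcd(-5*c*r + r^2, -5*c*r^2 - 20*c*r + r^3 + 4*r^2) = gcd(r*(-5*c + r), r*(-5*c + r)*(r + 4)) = -5*c*r + r^2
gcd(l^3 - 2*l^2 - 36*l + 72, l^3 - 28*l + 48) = l^2 + 4*l - 12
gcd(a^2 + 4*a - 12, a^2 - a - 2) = a - 2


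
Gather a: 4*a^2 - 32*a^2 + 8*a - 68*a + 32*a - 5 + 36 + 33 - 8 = -28*a^2 - 28*a + 56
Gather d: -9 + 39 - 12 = 18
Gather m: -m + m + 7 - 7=0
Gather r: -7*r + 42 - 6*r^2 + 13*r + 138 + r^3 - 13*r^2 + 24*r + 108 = r^3 - 19*r^2 + 30*r + 288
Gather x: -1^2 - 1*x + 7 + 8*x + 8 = 7*x + 14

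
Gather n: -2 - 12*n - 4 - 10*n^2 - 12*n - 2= -10*n^2 - 24*n - 8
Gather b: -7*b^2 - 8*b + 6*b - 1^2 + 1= -7*b^2 - 2*b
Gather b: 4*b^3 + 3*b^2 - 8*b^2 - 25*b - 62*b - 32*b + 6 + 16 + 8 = 4*b^3 - 5*b^2 - 119*b + 30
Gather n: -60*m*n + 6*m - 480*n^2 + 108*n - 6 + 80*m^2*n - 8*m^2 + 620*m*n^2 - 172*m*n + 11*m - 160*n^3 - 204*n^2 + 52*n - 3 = -8*m^2 + 17*m - 160*n^3 + n^2*(620*m - 684) + n*(80*m^2 - 232*m + 160) - 9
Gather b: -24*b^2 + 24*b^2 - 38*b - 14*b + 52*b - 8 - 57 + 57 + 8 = 0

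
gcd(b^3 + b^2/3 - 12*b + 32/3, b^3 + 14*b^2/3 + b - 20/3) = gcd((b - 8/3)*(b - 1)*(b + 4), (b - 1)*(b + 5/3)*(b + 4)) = b^2 + 3*b - 4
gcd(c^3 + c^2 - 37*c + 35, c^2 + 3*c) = 1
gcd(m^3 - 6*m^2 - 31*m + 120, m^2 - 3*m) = m - 3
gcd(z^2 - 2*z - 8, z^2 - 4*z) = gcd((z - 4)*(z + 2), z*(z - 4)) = z - 4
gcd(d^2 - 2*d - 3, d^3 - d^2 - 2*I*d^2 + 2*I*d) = 1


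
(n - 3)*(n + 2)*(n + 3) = n^3 + 2*n^2 - 9*n - 18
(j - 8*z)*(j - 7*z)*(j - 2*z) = j^3 - 17*j^2*z + 86*j*z^2 - 112*z^3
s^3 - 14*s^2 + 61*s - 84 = (s - 7)*(s - 4)*(s - 3)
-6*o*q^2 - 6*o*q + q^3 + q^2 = q*(-6*o + q)*(q + 1)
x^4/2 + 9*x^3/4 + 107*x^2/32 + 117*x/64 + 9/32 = (x/2 + 1)*(x + 1/4)*(x + 3/4)*(x + 3/2)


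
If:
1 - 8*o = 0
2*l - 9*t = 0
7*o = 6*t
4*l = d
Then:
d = 21/8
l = 21/32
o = 1/8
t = 7/48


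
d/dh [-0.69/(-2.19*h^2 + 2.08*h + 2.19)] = (1.4352 - 3.0222*h)/(-2.19*h^2 + 2.08*h + 2.19)^2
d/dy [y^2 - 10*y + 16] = 2*y - 10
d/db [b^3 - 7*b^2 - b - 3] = 3*b^2 - 14*b - 1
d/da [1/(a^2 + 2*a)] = 2*(-a - 1)/(a^2*(a + 2)^2)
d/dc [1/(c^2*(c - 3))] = 3*(2 - c)/(c^3*(c^2 - 6*c + 9))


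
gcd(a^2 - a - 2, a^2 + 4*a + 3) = a + 1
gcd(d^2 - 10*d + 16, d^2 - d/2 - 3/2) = 1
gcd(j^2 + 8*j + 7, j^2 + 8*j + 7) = j^2 + 8*j + 7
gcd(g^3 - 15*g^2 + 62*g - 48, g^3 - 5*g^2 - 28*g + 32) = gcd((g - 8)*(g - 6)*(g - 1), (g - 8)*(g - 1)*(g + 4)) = g^2 - 9*g + 8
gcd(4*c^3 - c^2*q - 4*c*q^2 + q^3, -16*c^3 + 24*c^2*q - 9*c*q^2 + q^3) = 4*c^2 - 5*c*q + q^2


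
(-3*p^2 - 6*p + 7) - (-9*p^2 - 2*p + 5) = 6*p^2 - 4*p + 2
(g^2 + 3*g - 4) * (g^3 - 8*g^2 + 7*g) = g^5 - 5*g^4 - 21*g^3 + 53*g^2 - 28*g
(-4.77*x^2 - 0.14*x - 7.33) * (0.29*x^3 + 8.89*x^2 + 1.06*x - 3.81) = -1.3833*x^5 - 42.4459*x^4 - 8.4265*x^3 - 47.1384*x^2 - 7.2364*x + 27.9273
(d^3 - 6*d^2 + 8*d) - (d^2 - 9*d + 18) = d^3 - 7*d^2 + 17*d - 18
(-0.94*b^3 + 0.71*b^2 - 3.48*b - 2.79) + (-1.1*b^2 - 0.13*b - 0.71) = -0.94*b^3 - 0.39*b^2 - 3.61*b - 3.5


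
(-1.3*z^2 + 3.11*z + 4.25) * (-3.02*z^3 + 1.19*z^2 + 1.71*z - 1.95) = 3.926*z^5 - 10.9392*z^4 - 11.3571*z^3 + 12.9106*z^2 + 1.203*z - 8.2875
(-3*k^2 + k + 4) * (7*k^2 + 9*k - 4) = -21*k^4 - 20*k^3 + 49*k^2 + 32*k - 16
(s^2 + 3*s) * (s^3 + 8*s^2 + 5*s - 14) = s^5 + 11*s^4 + 29*s^3 + s^2 - 42*s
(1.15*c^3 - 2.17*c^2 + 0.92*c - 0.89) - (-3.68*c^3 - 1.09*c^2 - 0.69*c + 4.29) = 4.83*c^3 - 1.08*c^2 + 1.61*c - 5.18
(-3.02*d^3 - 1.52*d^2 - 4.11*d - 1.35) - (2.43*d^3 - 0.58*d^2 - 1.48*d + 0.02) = -5.45*d^3 - 0.94*d^2 - 2.63*d - 1.37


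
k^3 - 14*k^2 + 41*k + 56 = (k - 8)*(k - 7)*(k + 1)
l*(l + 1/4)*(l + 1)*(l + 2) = l^4 + 13*l^3/4 + 11*l^2/4 + l/2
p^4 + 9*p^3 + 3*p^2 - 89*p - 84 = (p - 3)*(p + 1)*(p + 4)*(p + 7)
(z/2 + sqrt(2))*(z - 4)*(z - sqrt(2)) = z^3/2 - 2*z^2 + sqrt(2)*z^2/2 - 2*sqrt(2)*z - 2*z + 8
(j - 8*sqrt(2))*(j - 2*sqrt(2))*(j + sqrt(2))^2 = j^4 - 8*sqrt(2)*j^3 - 6*j^2 + 44*sqrt(2)*j + 64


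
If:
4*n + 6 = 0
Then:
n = -3/2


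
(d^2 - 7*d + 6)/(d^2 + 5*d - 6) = (d - 6)/(d + 6)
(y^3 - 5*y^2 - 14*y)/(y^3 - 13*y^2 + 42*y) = (y + 2)/(y - 6)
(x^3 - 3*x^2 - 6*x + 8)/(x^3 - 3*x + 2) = (x - 4)/(x - 1)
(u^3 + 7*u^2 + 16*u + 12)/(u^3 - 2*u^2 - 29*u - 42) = (u + 2)/(u - 7)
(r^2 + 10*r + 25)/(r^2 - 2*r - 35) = (r + 5)/(r - 7)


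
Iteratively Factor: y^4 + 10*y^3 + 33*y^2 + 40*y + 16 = (y + 1)*(y^3 + 9*y^2 + 24*y + 16) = (y + 1)*(y + 4)*(y^2 + 5*y + 4) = (y + 1)*(y + 4)^2*(y + 1)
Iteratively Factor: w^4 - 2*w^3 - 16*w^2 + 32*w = (w - 4)*(w^3 + 2*w^2 - 8*w) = w*(w - 4)*(w^2 + 2*w - 8) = w*(w - 4)*(w - 2)*(w + 4)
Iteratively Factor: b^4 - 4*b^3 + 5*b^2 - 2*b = (b - 2)*(b^3 - 2*b^2 + b) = (b - 2)*(b - 1)*(b^2 - b) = (b - 2)*(b - 1)^2*(b)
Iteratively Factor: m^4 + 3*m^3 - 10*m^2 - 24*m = (m - 3)*(m^3 + 6*m^2 + 8*m) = m*(m - 3)*(m^2 + 6*m + 8) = m*(m - 3)*(m + 4)*(m + 2)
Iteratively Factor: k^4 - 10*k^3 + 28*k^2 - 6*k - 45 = (k + 1)*(k^3 - 11*k^2 + 39*k - 45) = (k - 5)*(k + 1)*(k^2 - 6*k + 9) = (k - 5)*(k - 3)*(k + 1)*(k - 3)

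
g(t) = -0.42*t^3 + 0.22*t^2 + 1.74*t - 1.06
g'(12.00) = -174.42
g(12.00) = -674.26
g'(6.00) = -40.98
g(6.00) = -73.42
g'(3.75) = -14.33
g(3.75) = -13.59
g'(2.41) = -4.52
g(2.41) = -1.47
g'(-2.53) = -7.44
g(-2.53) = 2.75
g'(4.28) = -19.46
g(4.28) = -22.51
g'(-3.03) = -11.16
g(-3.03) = 7.37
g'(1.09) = 0.72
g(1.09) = 0.55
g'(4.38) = -20.51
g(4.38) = -24.51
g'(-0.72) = 0.77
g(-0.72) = -2.04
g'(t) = -1.26*t^2 + 0.44*t + 1.74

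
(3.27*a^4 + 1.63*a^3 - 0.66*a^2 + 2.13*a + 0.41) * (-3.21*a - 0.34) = -10.4967*a^5 - 6.3441*a^4 + 1.5644*a^3 - 6.6129*a^2 - 2.0403*a - 0.1394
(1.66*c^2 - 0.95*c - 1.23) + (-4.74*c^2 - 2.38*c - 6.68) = -3.08*c^2 - 3.33*c - 7.91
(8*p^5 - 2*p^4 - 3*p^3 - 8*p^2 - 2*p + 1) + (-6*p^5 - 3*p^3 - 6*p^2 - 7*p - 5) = 2*p^5 - 2*p^4 - 6*p^3 - 14*p^2 - 9*p - 4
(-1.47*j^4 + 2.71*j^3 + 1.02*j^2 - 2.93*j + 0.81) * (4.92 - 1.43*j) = 2.1021*j^5 - 11.1077*j^4 + 11.8746*j^3 + 9.2083*j^2 - 15.5739*j + 3.9852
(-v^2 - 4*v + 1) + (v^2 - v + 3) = 4 - 5*v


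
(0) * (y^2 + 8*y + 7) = 0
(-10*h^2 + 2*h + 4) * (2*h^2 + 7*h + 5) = -20*h^4 - 66*h^3 - 28*h^2 + 38*h + 20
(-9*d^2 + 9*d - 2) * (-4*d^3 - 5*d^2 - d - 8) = 36*d^5 + 9*d^4 - 28*d^3 + 73*d^2 - 70*d + 16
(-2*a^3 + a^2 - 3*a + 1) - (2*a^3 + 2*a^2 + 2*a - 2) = -4*a^3 - a^2 - 5*a + 3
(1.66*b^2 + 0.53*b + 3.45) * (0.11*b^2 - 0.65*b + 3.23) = 0.1826*b^4 - 1.0207*b^3 + 5.3968*b^2 - 0.5306*b + 11.1435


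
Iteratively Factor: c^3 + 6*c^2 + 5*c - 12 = (c + 3)*(c^2 + 3*c - 4) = (c + 3)*(c + 4)*(c - 1)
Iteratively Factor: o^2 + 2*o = (o + 2)*(o)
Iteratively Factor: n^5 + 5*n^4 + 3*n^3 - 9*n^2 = (n - 1)*(n^4 + 6*n^3 + 9*n^2) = (n - 1)*(n + 3)*(n^3 + 3*n^2) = n*(n - 1)*(n + 3)*(n^2 + 3*n) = n*(n - 1)*(n + 3)^2*(n)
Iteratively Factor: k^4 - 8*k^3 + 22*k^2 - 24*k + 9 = (k - 1)*(k^3 - 7*k^2 + 15*k - 9) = (k - 3)*(k - 1)*(k^2 - 4*k + 3) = (k - 3)^2*(k - 1)*(k - 1)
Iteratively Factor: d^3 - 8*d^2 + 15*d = (d - 5)*(d^2 - 3*d) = d*(d - 5)*(d - 3)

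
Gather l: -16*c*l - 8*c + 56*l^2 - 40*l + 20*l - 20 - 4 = -8*c + 56*l^2 + l*(-16*c - 20) - 24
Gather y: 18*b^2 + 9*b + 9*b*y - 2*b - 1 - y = 18*b^2 + 7*b + y*(9*b - 1) - 1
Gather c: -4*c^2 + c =-4*c^2 + c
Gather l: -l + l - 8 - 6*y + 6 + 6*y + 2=0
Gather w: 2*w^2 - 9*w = 2*w^2 - 9*w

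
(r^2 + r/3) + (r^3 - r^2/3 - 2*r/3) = r^3 + 2*r^2/3 - r/3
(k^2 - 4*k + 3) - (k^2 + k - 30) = 33 - 5*k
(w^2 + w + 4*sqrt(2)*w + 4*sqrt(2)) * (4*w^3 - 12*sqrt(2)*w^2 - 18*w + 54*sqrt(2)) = 4*w^5 + 4*w^4 + 4*sqrt(2)*w^4 - 114*w^3 + 4*sqrt(2)*w^3 - 114*w^2 - 18*sqrt(2)*w^2 - 18*sqrt(2)*w + 432*w + 432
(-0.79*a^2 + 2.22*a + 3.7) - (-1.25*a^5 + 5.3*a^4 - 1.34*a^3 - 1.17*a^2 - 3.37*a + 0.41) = 1.25*a^5 - 5.3*a^4 + 1.34*a^3 + 0.38*a^2 + 5.59*a + 3.29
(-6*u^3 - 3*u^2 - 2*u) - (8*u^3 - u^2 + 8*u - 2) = -14*u^3 - 2*u^2 - 10*u + 2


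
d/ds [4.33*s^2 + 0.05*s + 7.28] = 8.66*s + 0.05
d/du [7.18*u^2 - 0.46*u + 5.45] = 14.36*u - 0.46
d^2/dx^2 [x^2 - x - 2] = 2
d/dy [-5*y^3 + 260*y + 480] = 260 - 15*y^2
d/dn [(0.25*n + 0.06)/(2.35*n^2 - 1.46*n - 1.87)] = (0.5875*n^2 - 0.365*n - (0.25*n + 0.06)*(4.7*n - 1.46) - 0.4675)/(-2.35*n^2 + 1.46*n + 1.87)^2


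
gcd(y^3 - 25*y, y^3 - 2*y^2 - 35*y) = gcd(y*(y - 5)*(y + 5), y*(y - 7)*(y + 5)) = y^2 + 5*y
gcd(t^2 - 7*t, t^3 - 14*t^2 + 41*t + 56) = t - 7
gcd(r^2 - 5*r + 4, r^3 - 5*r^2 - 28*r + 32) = r - 1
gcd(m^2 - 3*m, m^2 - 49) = 1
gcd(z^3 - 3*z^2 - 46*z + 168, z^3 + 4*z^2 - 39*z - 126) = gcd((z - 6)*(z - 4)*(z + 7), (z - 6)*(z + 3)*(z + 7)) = z^2 + z - 42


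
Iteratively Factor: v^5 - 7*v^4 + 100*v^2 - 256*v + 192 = (v - 2)*(v^4 - 5*v^3 - 10*v^2 + 80*v - 96) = (v - 3)*(v - 2)*(v^3 - 2*v^2 - 16*v + 32) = (v - 3)*(v - 2)^2*(v^2 - 16) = (v - 3)*(v - 2)^2*(v + 4)*(v - 4)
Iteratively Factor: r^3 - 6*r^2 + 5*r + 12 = (r - 3)*(r^2 - 3*r - 4) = (r - 3)*(r + 1)*(r - 4)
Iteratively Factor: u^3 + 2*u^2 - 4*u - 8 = (u + 2)*(u^2 - 4) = (u + 2)^2*(u - 2)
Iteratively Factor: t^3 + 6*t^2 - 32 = (t + 4)*(t^2 + 2*t - 8) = (t - 2)*(t + 4)*(t + 4)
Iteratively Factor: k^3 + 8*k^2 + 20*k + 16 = (k + 4)*(k^2 + 4*k + 4) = (k + 2)*(k + 4)*(k + 2)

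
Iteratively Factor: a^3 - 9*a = (a + 3)*(a^2 - 3*a) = (a - 3)*(a + 3)*(a)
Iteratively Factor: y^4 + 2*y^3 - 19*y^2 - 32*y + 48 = (y - 4)*(y^3 + 6*y^2 + 5*y - 12) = (y - 4)*(y - 1)*(y^2 + 7*y + 12) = (y - 4)*(y - 1)*(y + 4)*(y + 3)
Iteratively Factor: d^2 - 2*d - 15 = (d - 5)*(d + 3)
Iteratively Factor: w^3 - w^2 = (w)*(w^2 - w) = w*(w - 1)*(w)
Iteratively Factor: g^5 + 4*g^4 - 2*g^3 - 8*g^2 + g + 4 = (g + 1)*(g^4 + 3*g^3 - 5*g^2 - 3*g + 4) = (g + 1)*(g + 4)*(g^3 - g^2 - g + 1) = (g - 1)*(g + 1)*(g + 4)*(g^2 - 1) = (g - 1)*(g + 1)^2*(g + 4)*(g - 1)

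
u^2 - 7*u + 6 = (u - 6)*(u - 1)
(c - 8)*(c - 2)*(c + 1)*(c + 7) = c^4 - 2*c^3 - 57*c^2 + 58*c + 112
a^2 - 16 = (a - 4)*(a + 4)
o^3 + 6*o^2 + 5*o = o*(o + 1)*(o + 5)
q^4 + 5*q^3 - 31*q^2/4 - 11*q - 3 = (q - 2)*(q + 1/2)^2*(q + 6)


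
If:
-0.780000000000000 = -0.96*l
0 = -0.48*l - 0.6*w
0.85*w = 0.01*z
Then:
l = 0.81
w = -0.65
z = -55.25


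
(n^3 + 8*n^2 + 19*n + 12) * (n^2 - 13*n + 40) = n^5 - 5*n^4 - 45*n^3 + 85*n^2 + 604*n + 480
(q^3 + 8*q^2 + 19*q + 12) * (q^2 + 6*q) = q^5 + 14*q^4 + 67*q^3 + 126*q^2 + 72*q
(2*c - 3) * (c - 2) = 2*c^2 - 7*c + 6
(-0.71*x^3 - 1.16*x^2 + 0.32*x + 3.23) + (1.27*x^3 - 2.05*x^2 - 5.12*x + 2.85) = 0.56*x^3 - 3.21*x^2 - 4.8*x + 6.08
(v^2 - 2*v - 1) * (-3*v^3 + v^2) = -3*v^5 + 7*v^4 + v^3 - v^2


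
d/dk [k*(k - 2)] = 2*k - 2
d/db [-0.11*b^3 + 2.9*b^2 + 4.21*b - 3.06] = -0.33*b^2 + 5.8*b + 4.21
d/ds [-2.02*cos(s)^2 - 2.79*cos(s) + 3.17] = (4.04*cos(s) + 2.79)*sin(s)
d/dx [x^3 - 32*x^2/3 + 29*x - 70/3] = 3*x^2 - 64*x/3 + 29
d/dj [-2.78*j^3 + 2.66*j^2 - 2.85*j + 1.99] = -8.34*j^2 + 5.32*j - 2.85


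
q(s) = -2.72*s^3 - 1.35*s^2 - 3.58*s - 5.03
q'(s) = -8.16*s^2 - 2.7*s - 3.58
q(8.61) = -1872.05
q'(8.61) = -631.74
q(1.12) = -14.55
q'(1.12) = -16.84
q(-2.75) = 51.17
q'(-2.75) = -57.86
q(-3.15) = 77.87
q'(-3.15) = -76.04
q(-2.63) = 44.53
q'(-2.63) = -52.92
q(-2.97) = 64.95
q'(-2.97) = -67.54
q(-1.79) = 12.65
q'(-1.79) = -24.89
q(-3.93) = 153.29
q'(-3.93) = -119.00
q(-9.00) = 1900.72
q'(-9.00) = -640.24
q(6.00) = -662.63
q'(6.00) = -313.54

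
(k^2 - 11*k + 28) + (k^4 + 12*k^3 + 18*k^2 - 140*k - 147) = k^4 + 12*k^3 + 19*k^2 - 151*k - 119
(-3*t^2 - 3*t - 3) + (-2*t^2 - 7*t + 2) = -5*t^2 - 10*t - 1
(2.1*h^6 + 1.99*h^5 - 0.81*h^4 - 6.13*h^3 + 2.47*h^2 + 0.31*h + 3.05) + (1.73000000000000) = 2.1*h^6 + 1.99*h^5 - 0.81*h^4 - 6.13*h^3 + 2.47*h^2 + 0.31*h + 4.78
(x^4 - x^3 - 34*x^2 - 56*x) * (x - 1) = x^5 - 2*x^4 - 33*x^3 - 22*x^2 + 56*x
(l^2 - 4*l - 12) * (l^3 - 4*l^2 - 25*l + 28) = l^5 - 8*l^4 - 21*l^3 + 176*l^2 + 188*l - 336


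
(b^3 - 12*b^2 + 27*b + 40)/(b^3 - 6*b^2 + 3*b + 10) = (b - 8)/(b - 2)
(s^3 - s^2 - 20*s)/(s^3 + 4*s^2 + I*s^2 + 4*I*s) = (s - 5)/(s + I)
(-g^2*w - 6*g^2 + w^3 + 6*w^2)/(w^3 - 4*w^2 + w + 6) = (-g^2*w - 6*g^2 + w^3 + 6*w^2)/(w^3 - 4*w^2 + w + 6)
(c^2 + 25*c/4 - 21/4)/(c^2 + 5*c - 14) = (c - 3/4)/(c - 2)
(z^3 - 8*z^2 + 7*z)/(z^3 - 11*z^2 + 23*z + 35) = z*(z - 1)/(z^2 - 4*z - 5)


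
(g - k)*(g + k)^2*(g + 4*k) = g^4 + 5*g^3*k + 3*g^2*k^2 - 5*g*k^3 - 4*k^4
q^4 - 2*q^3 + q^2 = q^2*(q - 1)^2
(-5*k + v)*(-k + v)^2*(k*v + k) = -5*k^4*v - 5*k^4 + 11*k^3*v^2 + 11*k^3*v - 7*k^2*v^3 - 7*k^2*v^2 + k*v^4 + k*v^3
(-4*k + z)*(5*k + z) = -20*k^2 + k*z + z^2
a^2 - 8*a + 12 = (a - 6)*(a - 2)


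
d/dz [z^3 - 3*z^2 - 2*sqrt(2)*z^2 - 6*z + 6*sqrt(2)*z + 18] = 3*z^2 - 6*z - 4*sqrt(2)*z - 6 + 6*sqrt(2)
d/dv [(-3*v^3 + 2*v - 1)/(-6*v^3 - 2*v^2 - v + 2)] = (6*v^4 + 30*v^3 - 32*v^2 - 4*v + 3)/(36*v^6 + 24*v^5 + 16*v^4 - 20*v^3 - 7*v^2 - 4*v + 4)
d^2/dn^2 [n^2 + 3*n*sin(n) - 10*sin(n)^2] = -3*n*sin(n) + 40*sin(n)^2 + 6*cos(n) - 18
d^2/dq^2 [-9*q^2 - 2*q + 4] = -18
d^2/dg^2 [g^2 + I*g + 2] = 2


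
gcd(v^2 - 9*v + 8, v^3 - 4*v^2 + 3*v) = v - 1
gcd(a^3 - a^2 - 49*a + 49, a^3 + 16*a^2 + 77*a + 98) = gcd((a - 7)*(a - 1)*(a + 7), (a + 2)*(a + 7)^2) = a + 7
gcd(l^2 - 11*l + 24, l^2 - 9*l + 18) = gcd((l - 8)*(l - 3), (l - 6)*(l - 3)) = l - 3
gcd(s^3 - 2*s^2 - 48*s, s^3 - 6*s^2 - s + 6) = 1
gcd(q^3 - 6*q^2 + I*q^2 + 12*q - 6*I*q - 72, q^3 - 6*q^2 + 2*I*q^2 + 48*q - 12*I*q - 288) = q - 6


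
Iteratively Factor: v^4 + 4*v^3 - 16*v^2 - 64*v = (v + 4)*(v^3 - 16*v) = (v + 4)^2*(v^2 - 4*v) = v*(v + 4)^2*(v - 4)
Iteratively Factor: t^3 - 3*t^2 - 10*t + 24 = (t - 2)*(t^2 - t - 12) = (t - 4)*(t - 2)*(t + 3)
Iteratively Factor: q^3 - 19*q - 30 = (q - 5)*(q^2 + 5*q + 6) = (q - 5)*(q + 2)*(q + 3)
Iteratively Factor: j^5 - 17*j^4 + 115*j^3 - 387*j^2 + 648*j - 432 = (j - 3)*(j^4 - 14*j^3 + 73*j^2 - 168*j + 144) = (j - 3)^2*(j^3 - 11*j^2 + 40*j - 48) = (j - 3)^3*(j^2 - 8*j + 16) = (j - 4)*(j - 3)^3*(j - 4)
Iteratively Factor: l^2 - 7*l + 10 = (l - 5)*(l - 2)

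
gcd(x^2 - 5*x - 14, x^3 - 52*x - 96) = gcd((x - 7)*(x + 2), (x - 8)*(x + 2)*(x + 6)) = x + 2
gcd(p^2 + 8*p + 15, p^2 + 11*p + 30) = p + 5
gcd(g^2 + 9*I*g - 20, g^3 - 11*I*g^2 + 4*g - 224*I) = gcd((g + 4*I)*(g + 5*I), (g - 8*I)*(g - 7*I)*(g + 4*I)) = g + 4*I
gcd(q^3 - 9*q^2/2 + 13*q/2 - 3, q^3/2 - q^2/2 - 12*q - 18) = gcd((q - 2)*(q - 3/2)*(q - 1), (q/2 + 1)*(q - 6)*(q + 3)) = 1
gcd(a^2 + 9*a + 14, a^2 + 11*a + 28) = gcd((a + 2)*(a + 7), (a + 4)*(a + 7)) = a + 7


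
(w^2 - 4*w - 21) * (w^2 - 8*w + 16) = w^4 - 12*w^3 + 27*w^2 + 104*w - 336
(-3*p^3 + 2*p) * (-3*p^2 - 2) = 9*p^5 - 4*p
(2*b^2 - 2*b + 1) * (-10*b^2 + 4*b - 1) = -20*b^4 + 28*b^3 - 20*b^2 + 6*b - 1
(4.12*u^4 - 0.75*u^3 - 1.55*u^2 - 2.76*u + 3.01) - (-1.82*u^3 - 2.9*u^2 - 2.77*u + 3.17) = 4.12*u^4 + 1.07*u^3 + 1.35*u^2 + 0.0100000000000002*u - 0.16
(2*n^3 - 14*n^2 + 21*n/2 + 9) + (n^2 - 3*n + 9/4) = 2*n^3 - 13*n^2 + 15*n/2 + 45/4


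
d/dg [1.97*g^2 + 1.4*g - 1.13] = 3.94*g + 1.4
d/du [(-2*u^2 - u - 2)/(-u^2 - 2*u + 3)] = (3*u^2 - 16*u - 7)/(u^4 + 4*u^3 - 2*u^2 - 12*u + 9)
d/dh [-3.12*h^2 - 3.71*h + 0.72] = -6.24*h - 3.71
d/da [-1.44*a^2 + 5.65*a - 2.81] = 5.65 - 2.88*a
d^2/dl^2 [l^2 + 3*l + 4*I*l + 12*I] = 2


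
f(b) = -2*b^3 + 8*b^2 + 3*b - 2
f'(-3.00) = -99.00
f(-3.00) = 115.00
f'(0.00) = 3.00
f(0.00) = -2.00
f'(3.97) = -28.05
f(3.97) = 10.86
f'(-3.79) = -143.82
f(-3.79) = 210.42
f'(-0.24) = -1.19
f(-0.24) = -2.23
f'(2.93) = -1.63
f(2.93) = 25.16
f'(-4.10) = -163.46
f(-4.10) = 258.02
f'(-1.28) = -27.31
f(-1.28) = 11.46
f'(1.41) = 13.63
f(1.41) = 12.53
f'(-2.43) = -71.31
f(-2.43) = 66.65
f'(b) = -6*b^2 + 16*b + 3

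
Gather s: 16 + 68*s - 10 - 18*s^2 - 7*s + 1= -18*s^2 + 61*s + 7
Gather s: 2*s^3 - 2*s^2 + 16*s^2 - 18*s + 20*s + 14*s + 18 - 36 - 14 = 2*s^3 + 14*s^2 + 16*s - 32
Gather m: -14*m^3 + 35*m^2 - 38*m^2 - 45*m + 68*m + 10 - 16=-14*m^3 - 3*m^2 + 23*m - 6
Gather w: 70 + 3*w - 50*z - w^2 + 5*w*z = -w^2 + w*(5*z + 3) - 50*z + 70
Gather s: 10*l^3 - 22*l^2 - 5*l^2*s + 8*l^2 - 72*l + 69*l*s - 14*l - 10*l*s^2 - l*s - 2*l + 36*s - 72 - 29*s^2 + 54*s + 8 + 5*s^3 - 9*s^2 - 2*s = 10*l^3 - 14*l^2 - 88*l + 5*s^3 + s^2*(-10*l - 38) + s*(-5*l^2 + 68*l + 88) - 64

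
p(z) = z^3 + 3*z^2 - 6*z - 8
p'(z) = 3*z^2 + 6*z - 6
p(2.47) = 10.55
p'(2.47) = 27.12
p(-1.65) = 5.58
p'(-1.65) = -7.73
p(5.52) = 218.49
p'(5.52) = 118.53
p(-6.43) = -111.23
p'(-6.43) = 79.45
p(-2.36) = 9.72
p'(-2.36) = -3.45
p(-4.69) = -17.03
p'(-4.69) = 31.85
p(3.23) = 37.62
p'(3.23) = 44.68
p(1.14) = -9.46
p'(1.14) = 4.74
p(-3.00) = 10.00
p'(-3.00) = 3.00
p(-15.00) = -2618.00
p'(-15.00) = 579.00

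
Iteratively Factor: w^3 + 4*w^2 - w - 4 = (w + 4)*(w^2 - 1) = (w + 1)*(w + 4)*(w - 1)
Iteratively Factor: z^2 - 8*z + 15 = (z - 3)*(z - 5)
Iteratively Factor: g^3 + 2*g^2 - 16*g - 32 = (g - 4)*(g^2 + 6*g + 8) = (g - 4)*(g + 4)*(g + 2)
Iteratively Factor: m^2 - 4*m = (m - 4)*(m)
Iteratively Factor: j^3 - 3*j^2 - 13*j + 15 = (j + 3)*(j^2 - 6*j + 5) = (j - 1)*(j + 3)*(j - 5)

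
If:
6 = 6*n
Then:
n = 1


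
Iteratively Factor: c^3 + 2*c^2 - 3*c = (c)*(c^2 + 2*c - 3) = c*(c - 1)*(c + 3)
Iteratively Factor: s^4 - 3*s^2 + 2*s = (s + 2)*(s^3 - 2*s^2 + s) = s*(s + 2)*(s^2 - 2*s + 1) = s*(s - 1)*(s + 2)*(s - 1)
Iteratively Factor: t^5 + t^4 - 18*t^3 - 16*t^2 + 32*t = (t - 1)*(t^4 + 2*t^3 - 16*t^2 - 32*t) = (t - 1)*(t + 2)*(t^3 - 16*t) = t*(t - 1)*(t + 2)*(t^2 - 16) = t*(t - 1)*(t + 2)*(t + 4)*(t - 4)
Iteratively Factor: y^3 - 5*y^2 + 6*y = (y - 2)*(y^2 - 3*y) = (y - 3)*(y - 2)*(y)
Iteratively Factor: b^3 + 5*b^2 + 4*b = (b)*(b^2 + 5*b + 4) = b*(b + 4)*(b + 1)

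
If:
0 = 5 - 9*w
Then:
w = 5/9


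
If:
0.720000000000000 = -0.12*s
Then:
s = -6.00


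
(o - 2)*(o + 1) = o^2 - o - 2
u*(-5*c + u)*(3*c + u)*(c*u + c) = -15*c^3*u^2 - 15*c^3*u - 2*c^2*u^3 - 2*c^2*u^2 + c*u^4 + c*u^3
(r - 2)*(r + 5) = r^2 + 3*r - 10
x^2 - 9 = (x - 3)*(x + 3)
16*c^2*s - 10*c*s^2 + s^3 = s*(-8*c + s)*(-2*c + s)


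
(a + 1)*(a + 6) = a^2 + 7*a + 6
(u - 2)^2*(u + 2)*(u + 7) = u^4 + 5*u^3 - 18*u^2 - 20*u + 56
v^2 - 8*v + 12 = (v - 6)*(v - 2)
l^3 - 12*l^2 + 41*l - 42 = (l - 7)*(l - 3)*(l - 2)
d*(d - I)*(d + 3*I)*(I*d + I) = I*d^4 - 2*d^3 + I*d^3 - 2*d^2 + 3*I*d^2 + 3*I*d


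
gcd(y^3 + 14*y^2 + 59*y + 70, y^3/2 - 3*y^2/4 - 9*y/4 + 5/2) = y + 2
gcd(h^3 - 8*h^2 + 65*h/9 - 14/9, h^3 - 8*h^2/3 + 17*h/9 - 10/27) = h^2 - h + 2/9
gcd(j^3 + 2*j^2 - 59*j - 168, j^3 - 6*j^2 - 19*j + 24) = j^2 - 5*j - 24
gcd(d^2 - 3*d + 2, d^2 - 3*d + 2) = d^2 - 3*d + 2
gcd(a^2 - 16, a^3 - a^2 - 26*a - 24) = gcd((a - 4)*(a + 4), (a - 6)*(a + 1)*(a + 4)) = a + 4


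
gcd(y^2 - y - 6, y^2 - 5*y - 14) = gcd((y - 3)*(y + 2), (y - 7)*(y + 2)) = y + 2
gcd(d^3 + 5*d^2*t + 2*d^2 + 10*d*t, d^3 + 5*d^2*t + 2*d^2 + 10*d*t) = d^3 + 5*d^2*t + 2*d^2 + 10*d*t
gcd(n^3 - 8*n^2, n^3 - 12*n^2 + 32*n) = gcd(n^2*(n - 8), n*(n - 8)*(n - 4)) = n^2 - 8*n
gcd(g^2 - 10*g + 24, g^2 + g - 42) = g - 6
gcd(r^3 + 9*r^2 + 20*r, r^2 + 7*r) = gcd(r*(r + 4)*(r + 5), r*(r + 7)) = r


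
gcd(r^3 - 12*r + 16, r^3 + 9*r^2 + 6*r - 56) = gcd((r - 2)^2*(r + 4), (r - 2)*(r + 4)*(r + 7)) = r^2 + 2*r - 8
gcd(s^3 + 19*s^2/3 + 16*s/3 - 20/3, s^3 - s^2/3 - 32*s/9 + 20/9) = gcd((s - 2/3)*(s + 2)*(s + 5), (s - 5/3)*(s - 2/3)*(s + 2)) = s^2 + 4*s/3 - 4/3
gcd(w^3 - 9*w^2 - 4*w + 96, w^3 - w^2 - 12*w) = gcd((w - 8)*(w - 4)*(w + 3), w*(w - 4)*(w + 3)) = w^2 - w - 12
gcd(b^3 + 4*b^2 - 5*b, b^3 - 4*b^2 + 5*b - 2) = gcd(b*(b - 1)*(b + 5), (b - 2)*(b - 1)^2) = b - 1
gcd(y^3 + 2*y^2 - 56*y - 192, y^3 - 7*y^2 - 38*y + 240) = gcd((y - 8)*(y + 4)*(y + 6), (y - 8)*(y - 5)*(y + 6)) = y^2 - 2*y - 48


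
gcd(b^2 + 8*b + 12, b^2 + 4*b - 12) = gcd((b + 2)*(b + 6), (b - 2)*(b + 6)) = b + 6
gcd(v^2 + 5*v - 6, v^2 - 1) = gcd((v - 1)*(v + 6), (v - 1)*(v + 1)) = v - 1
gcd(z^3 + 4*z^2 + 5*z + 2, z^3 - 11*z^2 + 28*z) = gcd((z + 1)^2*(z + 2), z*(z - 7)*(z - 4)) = 1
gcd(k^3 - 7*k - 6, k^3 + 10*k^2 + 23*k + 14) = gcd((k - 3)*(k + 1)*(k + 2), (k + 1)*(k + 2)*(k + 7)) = k^2 + 3*k + 2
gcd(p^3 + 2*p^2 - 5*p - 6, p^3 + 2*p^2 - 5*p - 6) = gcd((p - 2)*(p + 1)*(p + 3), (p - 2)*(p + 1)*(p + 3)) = p^3 + 2*p^2 - 5*p - 6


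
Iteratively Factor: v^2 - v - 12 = (v - 4)*(v + 3)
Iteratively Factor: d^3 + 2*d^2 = (d)*(d^2 + 2*d) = d*(d + 2)*(d)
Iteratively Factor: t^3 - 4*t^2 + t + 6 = (t + 1)*(t^2 - 5*t + 6) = (t - 3)*(t + 1)*(t - 2)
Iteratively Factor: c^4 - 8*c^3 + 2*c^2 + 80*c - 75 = (c - 1)*(c^3 - 7*c^2 - 5*c + 75) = (c - 1)*(c + 3)*(c^2 - 10*c + 25) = (c - 5)*(c - 1)*(c + 3)*(c - 5)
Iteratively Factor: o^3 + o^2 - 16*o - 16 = (o + 4)*(o^2 - 3*o - 4) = (o - 4)*(o + 4)*(o + 1)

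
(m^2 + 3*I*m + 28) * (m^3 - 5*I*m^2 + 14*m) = m^5 - 2*I*m^4 + 57*m^3 - 98*I*m^2 + 392*m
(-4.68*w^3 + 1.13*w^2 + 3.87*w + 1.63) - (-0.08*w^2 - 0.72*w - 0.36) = -4.68*w^3 + 1.21*w^2 + 4.59*w + 1.99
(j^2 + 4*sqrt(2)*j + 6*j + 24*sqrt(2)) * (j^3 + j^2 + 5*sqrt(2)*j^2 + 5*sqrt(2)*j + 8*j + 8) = j^5 + 7*j^4 + 9*sqrt(2)*j^4 + 54*j^3 + 63*sqrt(2)*j^3 + 86*sqrt(2)*j^2 + 336*j^2 + 288*j + 224*sqrt(2)*j + 192*sqrt(2)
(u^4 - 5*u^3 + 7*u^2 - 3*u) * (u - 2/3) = u^5 - 17*u^4/3 + 31*u^3/3 - 23*u^2/3 + 2*u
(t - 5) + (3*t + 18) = 4*t + 13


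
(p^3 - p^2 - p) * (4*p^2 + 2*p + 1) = 4*p^5 - 2*p^4 - 5*p^3 - 3*p^2 - p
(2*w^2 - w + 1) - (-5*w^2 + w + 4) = 7*w^2 - 2*w - 3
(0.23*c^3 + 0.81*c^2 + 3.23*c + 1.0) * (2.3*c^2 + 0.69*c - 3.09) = 0.529*c^5 + 2.0217*c^4 + 7.2772*c^3 + 2.0258*c^2 - 9.2907*c - 3.09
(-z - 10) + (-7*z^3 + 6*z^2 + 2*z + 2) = -7*z^3 + 6*z^2 + z - 8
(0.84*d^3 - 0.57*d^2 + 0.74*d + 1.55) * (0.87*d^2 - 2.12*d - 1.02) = 0.7308*d^5 - 2.2767*d^4 + 0.9954*d^3 + 0.3611*d^2 - 4.0408*d - 1.581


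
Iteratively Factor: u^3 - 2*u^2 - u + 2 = (u - 2)*(u^2 - 1) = (u - 2)*(u + 1)*(u - 1)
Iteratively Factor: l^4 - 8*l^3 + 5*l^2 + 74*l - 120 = (l - 2)*(l^3 - 6*l^2 - 7*l + 60) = (l - 2)*(l + 3)*(l^2 - 9*l + 20) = (l - 5)*(l - 2)*(l + 3)*(l - 4)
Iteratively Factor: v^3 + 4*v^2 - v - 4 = (v + 1)*(v^2 + 3*v - 4) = (v + 1)*(v + 4)*(v - 1)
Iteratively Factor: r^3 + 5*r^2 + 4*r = (r + 4)*(r^2 + r) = r*(r + 4)*(r + 1)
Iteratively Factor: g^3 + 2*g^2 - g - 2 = (g + 2)*(g^2 - 1) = (g + 1)*(g + 2)*(g - 1)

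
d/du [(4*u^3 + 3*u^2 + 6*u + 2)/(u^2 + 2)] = 2*(2*u^4 + 9*u^2 + 4*u + 6)/(u^4 + 4*u^2 + 4)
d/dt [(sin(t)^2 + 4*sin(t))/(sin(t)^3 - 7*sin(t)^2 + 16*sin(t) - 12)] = (-sin(t)^3 - 10*sin(t)^2 + 24*sin(t) + 24)*cos(t)/((sin(t) - 3)^2*(sin(t) - 2)^3)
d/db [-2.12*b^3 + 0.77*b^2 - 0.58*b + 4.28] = -6.36*b^2 + 1.54*b - 0.58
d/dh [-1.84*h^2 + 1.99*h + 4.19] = 1.99 - 3.68*h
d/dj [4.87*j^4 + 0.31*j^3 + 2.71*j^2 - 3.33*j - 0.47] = 19.48*j^3 + 0.93*j^2 + 5.42*j - 3.33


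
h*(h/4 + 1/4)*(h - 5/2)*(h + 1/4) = h^4/4 - 5*h^3/16 - 23*h^2/32 - 5*h/32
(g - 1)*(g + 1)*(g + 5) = g^3 + 5*g^2 - g - 5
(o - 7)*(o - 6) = o^2 - 13*o + 42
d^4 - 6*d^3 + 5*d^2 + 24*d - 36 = (d - 3)^2*(d - 2)*(d + 2)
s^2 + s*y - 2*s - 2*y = (s - 2)*(s + y)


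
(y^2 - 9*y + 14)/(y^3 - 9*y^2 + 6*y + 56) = (y - 2)/(y^2 - 2*y - 8)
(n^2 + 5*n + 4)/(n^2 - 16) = (n + 1)/(n - 4)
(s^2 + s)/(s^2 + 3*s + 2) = s/(s + 2)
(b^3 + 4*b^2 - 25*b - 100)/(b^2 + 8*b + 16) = (b^2 - 25)/(b + 4)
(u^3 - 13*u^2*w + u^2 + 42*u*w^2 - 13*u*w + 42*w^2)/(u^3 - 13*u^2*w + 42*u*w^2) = (u + 1)/u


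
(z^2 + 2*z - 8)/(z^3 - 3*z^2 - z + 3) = (z^2 + 2*z - 8)/(z^3 - 3*z^2 - z + 3)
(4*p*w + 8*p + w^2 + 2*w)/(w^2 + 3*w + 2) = (4*p + w)/(w + 1)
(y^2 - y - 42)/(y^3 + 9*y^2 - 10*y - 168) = (y - 7)/(y^2 + 3*y - 28)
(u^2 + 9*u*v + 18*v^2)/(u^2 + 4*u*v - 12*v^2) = (u + 3*v)/(u - 2*v)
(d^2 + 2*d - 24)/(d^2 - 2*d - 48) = (d - 4)/(d - 8)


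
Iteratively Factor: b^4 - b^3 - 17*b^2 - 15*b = (b - 5)*(b^3 + 4*b^2 + 3*b) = (b - 5)*(b + 1)*(b^2 + 3*b) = (b - 5)*(b + 1)*(b + 3)*(b)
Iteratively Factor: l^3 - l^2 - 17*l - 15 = (l + 3)*(l^2 - 4*l - 5) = (l + 1)*(l + 3)*(l - 5)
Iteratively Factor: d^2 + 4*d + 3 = (d + 1)*(d + 3)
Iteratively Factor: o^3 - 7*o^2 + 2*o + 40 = (o - 4)*(o^2 - 3*o - 10) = (o - 5)*(o - 4)*(o + 2)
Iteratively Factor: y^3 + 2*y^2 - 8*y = (y - 2)*(y^2 + 4*y) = (y - 2)*(y + 4)*(y)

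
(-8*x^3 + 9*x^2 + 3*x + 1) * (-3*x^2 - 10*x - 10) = 24*x^5 + 53*x^4 - 19*x^3 - 123*x^2 - 40*x - 10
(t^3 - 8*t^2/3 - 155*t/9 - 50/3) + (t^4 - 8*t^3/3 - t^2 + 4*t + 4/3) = t^4 - 5*t^3/3 - 11*t^2/3 - 119*t/9 - 46/3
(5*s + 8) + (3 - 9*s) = 11 - 4*s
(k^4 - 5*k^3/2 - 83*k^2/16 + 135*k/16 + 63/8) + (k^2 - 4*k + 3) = k^4 - 5*k^3/2 - 67*k^2/16 + 71*k/16 + 87/8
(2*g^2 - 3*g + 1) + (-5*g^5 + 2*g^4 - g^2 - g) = -5*g^5 + 2*g^4 + g^2 - 4*g + 1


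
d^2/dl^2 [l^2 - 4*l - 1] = 2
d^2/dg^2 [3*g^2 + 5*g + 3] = 6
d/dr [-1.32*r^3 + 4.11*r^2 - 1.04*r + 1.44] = -3.96*r^2 + 8.22*r - 1.04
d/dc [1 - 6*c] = -6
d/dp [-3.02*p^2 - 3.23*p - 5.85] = -6.04*p - 3.23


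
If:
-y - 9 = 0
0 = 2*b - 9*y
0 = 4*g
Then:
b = -81/2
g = 0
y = -9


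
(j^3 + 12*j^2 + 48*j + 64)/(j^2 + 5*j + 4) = (j^2 + 8*j + 16)/(j + 1)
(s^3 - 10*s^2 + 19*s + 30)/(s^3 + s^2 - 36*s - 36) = (s - 5)/(s + 6)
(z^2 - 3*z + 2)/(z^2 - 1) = (z - 2)/(z + 1)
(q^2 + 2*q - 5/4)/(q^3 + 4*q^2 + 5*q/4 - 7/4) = (2*q + 5)/(2*q^2 + 9*q + 7)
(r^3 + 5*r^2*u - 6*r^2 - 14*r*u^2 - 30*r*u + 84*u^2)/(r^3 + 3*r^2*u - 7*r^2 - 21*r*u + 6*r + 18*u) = (r^2 + 5*r*u - 14*u^2)/(r^2 + 3*r*u - r - 3*u)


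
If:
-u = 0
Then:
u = 0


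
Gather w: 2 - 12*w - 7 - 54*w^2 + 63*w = -54*w^2 + 51*w - 5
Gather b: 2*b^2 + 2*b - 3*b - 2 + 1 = 2*b^2 - b - 1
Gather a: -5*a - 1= -5*a - 1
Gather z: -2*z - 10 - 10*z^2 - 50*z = -10*z^2 - 52*z - 10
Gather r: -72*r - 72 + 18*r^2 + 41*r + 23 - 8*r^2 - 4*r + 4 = 10*r^2 - 35*r - 45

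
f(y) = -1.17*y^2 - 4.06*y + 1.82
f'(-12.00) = 24.02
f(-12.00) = -117.94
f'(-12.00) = 24.02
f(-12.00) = -117.94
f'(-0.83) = -2.12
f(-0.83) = 4.38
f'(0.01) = -4.08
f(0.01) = 1.78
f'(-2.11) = 0.88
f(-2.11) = 5.18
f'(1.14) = -6.73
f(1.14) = -4.33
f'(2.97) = -11.01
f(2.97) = -20.56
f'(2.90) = -10.85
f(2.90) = -19.79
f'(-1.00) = -1.72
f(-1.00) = 4.71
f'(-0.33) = -3.29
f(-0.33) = 3.03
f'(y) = -2.34*y - 4.06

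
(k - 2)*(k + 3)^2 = k^3 + 4*k^2 - 3*k - 18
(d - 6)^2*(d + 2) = d^3 - 10*d^2 + 12*d + 72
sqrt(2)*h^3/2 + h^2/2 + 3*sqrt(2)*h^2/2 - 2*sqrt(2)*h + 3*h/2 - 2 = (h - 1)*(h + 4)*(sqrt(2)*h/2 + 1/2)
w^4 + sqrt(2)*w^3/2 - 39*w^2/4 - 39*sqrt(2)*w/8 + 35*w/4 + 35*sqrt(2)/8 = (w - 5/2)*(w - 1)*(w + 7/2)*(w + sqrt(2)/2)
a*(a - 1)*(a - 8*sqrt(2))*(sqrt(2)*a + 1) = sqrt(2)*a^4 - 15*a^3 - sqrt(2)*a^3 - 8*sqrt(2)*a^2 + 15*a^2 + 8*sqrt(2)*a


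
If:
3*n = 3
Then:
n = 1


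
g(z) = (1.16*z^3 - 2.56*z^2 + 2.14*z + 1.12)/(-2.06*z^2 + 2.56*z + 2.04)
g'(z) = (4.12*z - 2.56)*(1.16*z^3 - 2.56*z^2 + 2.14*z + 1.12)/(-2.06*z^2 + 2.56*z + 2.04)^2 + (3.48*z^2 - 5.12*z + 2.14)/(-2.06*z^2 + 2.56*z + 2.04)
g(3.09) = -1.80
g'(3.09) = -0.13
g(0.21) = 0.59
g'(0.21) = 0.09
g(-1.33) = 1.79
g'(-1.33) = -0.14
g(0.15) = 0.58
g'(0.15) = 0.13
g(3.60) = -1.93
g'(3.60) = -0.33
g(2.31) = -2.21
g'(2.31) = 2.13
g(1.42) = 1.52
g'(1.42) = 4.54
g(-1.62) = 1.86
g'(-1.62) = -0.31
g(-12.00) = 7.37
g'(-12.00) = -0.56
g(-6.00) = 4.05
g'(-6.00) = -0.54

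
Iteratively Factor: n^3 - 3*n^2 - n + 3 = (n + 1)*(n^2 - 4*n + 3) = (n - 3)*(n + 1)*(n - 1)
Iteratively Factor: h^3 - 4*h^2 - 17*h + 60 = (h - 5)*(h^2 + h - 12) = (h - 5)*(h - 3)*(h + 4)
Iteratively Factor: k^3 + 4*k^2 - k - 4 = (k + 4)*(k^2 - 1) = (k + 1)*(k + 4)*(k - 1)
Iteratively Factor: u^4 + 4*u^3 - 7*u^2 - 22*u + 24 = (u + 3)*(u^3 + u^2 - 10*u + 8) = (u - 2)*(u + 3)*(u^2 + 3*u - 4) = (u - 2)*(u + 3)*(u + 4)*(u - 1)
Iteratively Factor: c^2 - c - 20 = (c + 4)*(c - 5)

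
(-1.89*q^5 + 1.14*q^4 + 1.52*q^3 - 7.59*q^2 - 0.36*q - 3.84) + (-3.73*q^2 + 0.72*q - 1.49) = -1.89*q^5 + 1.14*q^4 + 1.52*q^3 - 11.32*q^2 + 0.36*q - 5.33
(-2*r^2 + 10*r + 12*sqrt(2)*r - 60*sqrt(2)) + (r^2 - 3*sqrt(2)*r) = -r^2 + 10*r + 9*sqrt(2)*r - 60*sqrt(2)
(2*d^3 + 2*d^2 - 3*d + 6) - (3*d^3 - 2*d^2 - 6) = -d^3 + 4*d^2 - 3*d + 12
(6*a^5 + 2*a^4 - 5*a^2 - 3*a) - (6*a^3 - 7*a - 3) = 6*a^5 + 2*a^4 - 6*a^3 - 5*a^2 + 4*a + 3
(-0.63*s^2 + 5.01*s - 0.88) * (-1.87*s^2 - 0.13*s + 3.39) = 1.1781*s^4 - 9.2868*s^3 - 1.1414*s^2 + 17.0983*s - 2.9832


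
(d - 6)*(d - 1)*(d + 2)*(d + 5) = d^4 - 33*d^2 - 28*d + 60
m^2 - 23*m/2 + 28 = (m - 8)*(m - 7/2)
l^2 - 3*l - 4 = (l - 4)*(l + 1)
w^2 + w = w*(w + 1)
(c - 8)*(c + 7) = c^2 - c - 56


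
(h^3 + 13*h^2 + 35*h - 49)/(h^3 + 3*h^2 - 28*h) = (h^2 + 6*h - 7)/(h*(h - 4))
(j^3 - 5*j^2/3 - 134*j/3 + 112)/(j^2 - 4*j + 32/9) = 3*(j^2 + j - 42)/(3*j - 4)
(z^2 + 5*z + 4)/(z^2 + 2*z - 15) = (z^2 + 5*z + 4)/(z^2 + 2*z - 15)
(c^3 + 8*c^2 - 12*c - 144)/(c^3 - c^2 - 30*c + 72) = (c + 6)/(c - 3)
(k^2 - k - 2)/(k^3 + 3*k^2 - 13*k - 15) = (k - 2)/(k^2 + 2*k - 15)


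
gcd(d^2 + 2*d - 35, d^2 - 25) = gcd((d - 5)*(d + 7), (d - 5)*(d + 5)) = d - 5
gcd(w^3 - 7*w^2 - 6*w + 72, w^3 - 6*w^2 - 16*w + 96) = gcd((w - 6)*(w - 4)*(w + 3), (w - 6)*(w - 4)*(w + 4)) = w^2 - 10*w + 24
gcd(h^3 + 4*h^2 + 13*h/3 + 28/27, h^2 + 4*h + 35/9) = h + 7/3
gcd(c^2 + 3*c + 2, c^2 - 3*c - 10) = c + 2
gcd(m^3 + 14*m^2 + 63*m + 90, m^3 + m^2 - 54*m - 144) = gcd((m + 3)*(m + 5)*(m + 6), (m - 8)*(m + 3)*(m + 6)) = m^2 + 9*m + 18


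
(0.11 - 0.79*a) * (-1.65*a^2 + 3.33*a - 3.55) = 1.3035*a^3 - 2.8122*a^2 + 3.1708*a - 0.3905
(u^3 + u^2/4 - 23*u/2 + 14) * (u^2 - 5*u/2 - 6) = u^5 - 9*u^4/4 - 145*u^3/8 + 165*u^2/4 + 34*u - 84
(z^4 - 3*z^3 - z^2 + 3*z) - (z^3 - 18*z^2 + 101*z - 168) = z^4 - 4*z^3 + 17*z^2 - 98*z + 168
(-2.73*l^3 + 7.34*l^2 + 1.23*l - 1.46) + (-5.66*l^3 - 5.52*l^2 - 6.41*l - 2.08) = -8.39*l^3 + 1.82*l^2 - 5.18*l - 3.54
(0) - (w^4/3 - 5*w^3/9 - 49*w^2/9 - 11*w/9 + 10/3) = -w^4/3 + 5*w^3/9 + 49*w^2/9 + 11*w/9 - 10/3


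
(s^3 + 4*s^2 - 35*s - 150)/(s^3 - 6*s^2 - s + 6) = (s^2 + 10*s + 25)/(s^2 - 1)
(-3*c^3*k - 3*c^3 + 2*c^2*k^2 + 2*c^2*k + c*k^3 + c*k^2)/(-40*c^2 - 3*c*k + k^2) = c*(3*c^2*k + 3*c^2 - 2*c*k^2 - 2*c*k - k^3 - k^2)/(40*c^2 + 3*c*k - k^2)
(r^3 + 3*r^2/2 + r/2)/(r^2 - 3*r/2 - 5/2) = r*(2*r + 1)/(2*r - 5)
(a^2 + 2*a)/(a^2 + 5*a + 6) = a/(a + 3)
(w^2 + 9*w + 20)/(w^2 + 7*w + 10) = (w + 4)/(w + 2)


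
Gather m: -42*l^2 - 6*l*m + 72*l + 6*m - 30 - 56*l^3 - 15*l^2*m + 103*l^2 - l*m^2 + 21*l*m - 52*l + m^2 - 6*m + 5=-56*l^3 + 61*l^2 + 20*l + m^2*(1 - l) + m*(-15*l^2 + 15*l) - 25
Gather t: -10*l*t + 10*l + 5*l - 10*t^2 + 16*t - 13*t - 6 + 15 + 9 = 15*l - 10*t^2 + t*(3 - 10*l) + 18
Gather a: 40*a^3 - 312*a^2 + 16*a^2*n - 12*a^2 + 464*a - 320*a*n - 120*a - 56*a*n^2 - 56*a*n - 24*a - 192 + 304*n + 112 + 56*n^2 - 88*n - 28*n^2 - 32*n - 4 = 40*a^3 + a^2*(16*n - 324) + a*(-56*n^2 - 376*n + 320) + 28*n^2 + 184*n - 84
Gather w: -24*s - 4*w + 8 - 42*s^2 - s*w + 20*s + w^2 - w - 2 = -42*s^2 - 4*s + w^2 + w*(-s - 5) + 6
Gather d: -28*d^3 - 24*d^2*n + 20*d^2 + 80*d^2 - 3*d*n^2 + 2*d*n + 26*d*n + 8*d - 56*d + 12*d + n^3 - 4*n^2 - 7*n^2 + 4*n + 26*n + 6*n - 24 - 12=-28*d^3 + d^2*(100 - 24*n) + d*(-3*n^2 + 28*n - 36) + n^3 - 11*n^2 + 36*n - 36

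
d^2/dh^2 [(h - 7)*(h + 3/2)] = 2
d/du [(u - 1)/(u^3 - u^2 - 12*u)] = (-u*(-u^2 + u + 12) + (u - 1)*(-3*u^2 + 2*u + 12))/(u^2*(-u^2 + u + 12)^2)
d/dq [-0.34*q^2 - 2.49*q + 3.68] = -0.68*q - 2.49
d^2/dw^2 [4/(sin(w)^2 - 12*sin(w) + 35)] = 8*(-2*sin(w)^4 + 18*sin(w)^3 + sin(w)^2 - 246*sin(w) + 109)/(sin(w)^2 - 12*sin(w) + 35)^3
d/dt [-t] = -1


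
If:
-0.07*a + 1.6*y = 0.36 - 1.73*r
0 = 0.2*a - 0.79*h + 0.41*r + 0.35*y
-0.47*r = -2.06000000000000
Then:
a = 22.8571428571429*y + 103.179331306991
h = 6.22965641952984*y + 28.3960601746758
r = 4.38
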